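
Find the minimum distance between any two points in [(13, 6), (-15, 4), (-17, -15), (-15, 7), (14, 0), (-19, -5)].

Computing all pairwise distances among 6 points:

d((13, 6), (-15, 4)) = 28.0713
d((13, 6), (-17, -15)) = 36.6197
d((13, 6), (-15, 7)) = 28.0179
d((13, 6), (14, 0)) = 6.0828
d((13, 6), (-19, -5)) = 33.8378
d((-15, 4), (-17, -15)) = 19.105
d((-15, 4), (-15, 7)) = 3.0 <-- minimum
d((-15, 4), (14, 0)) = 29.2746
d((-15, 4), (-19, -5)) = 9.8489
d((-17, -15), (-15, 7)) = 22.0907
d((-17, -15), (14, 0)) = 34.4384
d((-17, -15), (-19, -5)) = 10.198
d((-15, 7), (14, 0)) = 29.8329
d((-15, 7), (-19, -5)) = 12.6491
d((14, 0), (-19, -5)) = 33.3766

Closest pair: (-15, 4) and (-15, 7) with distance 3.0

The closest pair is (-15, 4) and (-15, 7) with Euclidean distance 3.0. For 6 points, brute-force pairwise comparison is shown above. For large n, the divide-and-conquer algorithm (sort by x, recurse on halves, check the dividing strip) achieves O(n log n).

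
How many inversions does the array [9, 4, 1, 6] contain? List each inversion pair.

Finding inversions in [9, 4, 1, 6]:

(0, 1): arr[0]=9 > arr[1]=4
(0, 2): arr[0]=9 > arr[2]=1
(0, 3): arr[0]=9 > arr[3]=6
(1, 2): arr[1]=4 > arr[2]=1

Total inversions: 4

The array has 4 inversion(s): (0,1), (0,2), (0,3), (1,2). Each pair (i,j) satisfies i < j and arr[i] > arr[j].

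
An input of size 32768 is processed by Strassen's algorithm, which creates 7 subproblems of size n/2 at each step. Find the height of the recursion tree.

For divide and conquer with division factor 2:

Problem sizes at each level:
Level 0: 32768
Level 1: 16384
Level 2: 8192
Level 3: 4096
Level 4: 2048
Level 5: 1024
Level 6: 512
Level 7: 256
Level 8: 128
Level 9: 64
Level 10: 32
Level 11: 16
Level 12: 8
Level 13: 4
Level 14: 2
Level 15: 1

The root is level 0 and the size-1 base case is level 15 (the tree spans levels 0 through 15, i.e. 16 levels counting the root), so the depth is the number of divisions: log_2(32768) = 15

The recursion tree depth is log_2(32768) = 15. At each level, the problem size is divided by 2, so it takes 15 divisions to reduce to a base case of size 1. The algorithm makes 7 recursive calls at each level.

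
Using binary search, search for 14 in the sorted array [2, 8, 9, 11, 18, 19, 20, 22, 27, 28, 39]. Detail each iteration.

Binary search for 14 in [2, 8, 9, 11, 18, 19, 20, 22, 27, 28, 39]:

lo=0, hi=10, mid=5, arr[mid]=19 -> 19 > 14, search left half
lo=0, hi=4, mid=2, arr[mid]=9 -> 9 < 14, search right half
lo=3, hi=4, mid=3, arr[mid]=11 -> 11 < 14, search right half
lo=4, hi=4, mid=4, arr[mid]=18 -> 18 > 14, search left half
lo=4 > hi=3, target 14 not found

Binary search determines that 14 is not in the array after 4 comparisons. The search space was exhausted without finding the target.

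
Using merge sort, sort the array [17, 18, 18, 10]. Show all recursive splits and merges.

Merge sort trace:

Split: [17, 18, 18, 10] -> [17, 18] and [18, 10]
  Split: [17, 18] -> [17] and [18]
  Merge: [17] + [18] -> [17, 18]
  Split: [18, 10] -> [18] and [10]
  Merge: [18] + [10] -> [10, 18]
Merge: [17, 18] + [10, 18] -> [10, 17, 18, 18]

Final sorted array: [10, 17, 18, 18]

The merge sort proceeds by recursively splitting the array and merging sorted halves.
After all merges, the sorted array is [10, 17, 18, 18].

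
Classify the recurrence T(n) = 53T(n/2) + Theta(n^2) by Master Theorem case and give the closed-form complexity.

Master Theorem for T(n) = 53T(n/2) + O(n^2):

a = 53, b = 2, c = 2
log_b(a) = log_2(53) = 5.7279

Case 1: c = 2 < log_2(53) = 5.7279
T(n) = O(n^(log_2 53))

For T(n) = 53T(n/2) + O(n^2): log_2(53) = 5.7279. This is Case 1 of the Master Theorem (c < log_b(a), work dominated by leaves), giving O(n^(log_2 53)).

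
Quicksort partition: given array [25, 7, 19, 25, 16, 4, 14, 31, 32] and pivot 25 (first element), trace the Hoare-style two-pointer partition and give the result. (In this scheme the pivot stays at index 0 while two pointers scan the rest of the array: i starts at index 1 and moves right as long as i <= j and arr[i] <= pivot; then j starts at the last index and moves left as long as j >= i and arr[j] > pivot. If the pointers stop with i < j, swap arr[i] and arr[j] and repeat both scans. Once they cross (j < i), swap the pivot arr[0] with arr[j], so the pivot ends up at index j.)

Hoare-style two-pointer partition with pivot = 25:

Initial array: [25, 7, 19, 25, 16, 4, 14, 31, 32]

Pointers start at i = 1, j = 8.
i ends at 7, j ends at 6: the pointers have crossed (j < i), so scanning stops.

Swap pivot arr[0] with arr[6] to place pivot at position 6: [14, 7, 19, 25, 16, 4, 25, 31, 32]
Pivot position: 6

After partitioning with pivot 25, the array becomes [14, 7, 19, 25, 16, 4, 25, 31, 32]. The pivot is placed at index 6. All elements to the left of the pivot are <= 25, and all elements to the right are > 25.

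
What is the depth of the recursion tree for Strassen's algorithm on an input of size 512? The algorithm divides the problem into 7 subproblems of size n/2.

For divide and conquer with division factor 2:

Problem sizes at each level:
Level 0: 512
Level 1: 256
Level 2: 128
Level 3: 64
Level 4: 32
Level 5: 16
Level 6: 8
Level 7: 4
Level 8: 2
Level 9: 1

The root is level 0 and the size-1 base case is level 9 (the tree spans levels 0 through 9, i.e. 10 levels counting the root), so the depth is the number of divisions: log_2(512) = 9

The recursion tree depth is log_2(512) = 9. At each level, the problem size is divided by 2, so it takes 9 divisions to reduce to a base case of size 1. The algorithm makes 7 recursive calls at each level.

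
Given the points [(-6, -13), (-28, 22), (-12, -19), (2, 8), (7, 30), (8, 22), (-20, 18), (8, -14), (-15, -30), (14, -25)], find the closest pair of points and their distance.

Computing all pairwise distances among 10 points:

d((-6, -13), (-28, 22)) = 41.3401
d((-6, -13), (-12, -19)) = 8.4853
d((-6, -13), (2, 8)) = 22.4722
d((-6, -13), (7, 30)) = 44.9222
d((-6, -13), (8, 22)) = 37.6962
d((-6, -13), (-20, 18)) = 34.0147
d((-6, -13), (8, -14)) = 14.0357
d((-6, -13), (-15, -30)) = 19.2354
d((-6, -13), (14, -25)) = 23.3238
d((-28, 22), (-12, -19)) = 44.0114
d((-28, 22), (2, 8)) = 33.1059
d((-28, 22), (7, 30)) = 35.9026
d((-28, 22), (8, 22)) = 36.0
d((-28, 22), (-20, 18)) = 8.9443
d((-28, 22), (8, -14)) = 50.9117
d((-28, 22), (-15, -30)) = 53.6004
d((-28, 22), (14, -25)) = 63.0317
d((-12, -19), (2, 8)) = 30.4138
d((-12, -19), (7, 30)) = 52.5547
d((-12, -19), (8, 22)) = 45.618
d((-12, -19), (-20, 18)) = 37.855
d((-12, -19), (8, -14)) = 20.6155
d((-12, -19), (-15, -30)) = 11.4018
d((-12, -19), (14, -25)) = 26.6833
d((2, 8), (7, 30)) = 22.561
d((2, 8), (8, 22)) = 15.2315
d((2, 8), (-20, 18)) = 24.1661
d((2, 8), (8, -14)) = 22.8035
d((2, 8), (-15, -30)) = 41.6293
d((2, 8), (14, -25)) = 35.1141
d((7, 30), (8, 22)) = 8.0623 <-- minimum
d((7, 30), (-20, 18)) = 29.5466
d((7, 30), (8, -14)) = 44.0114
d((7, 30), (-15, -30)) = 63.9062
d((7, 30), (14, -25)) = 55.4437
d((8, 22), (-20, 18)) = 28.2843
d((8, 22), (8, -14)) = 36.0
d((8, 22), (-15, -30)) = 56.8595
d((8, 22), (14, -25)) = 47.3814
d((-20, 18), (8, -14)) = 42.5206
d((-20, 18), (-15, -30)) = 48.2597
d((-20, 18), (14, -25)) = 54.8179
d((8, -14), (-15, -30)) = 28.0179
d((8, -14), (14, -25)) = 12.53
d((-15, -30), (14, -25)) = 29.4279

Closest pair: (7, 30) and (8, 22) with distance 8.0623

The closest pair is (7, 30) and (8, 22) with Euclidean distance 8.0623. For 10 points, brute-force pairwise comparison is shown above. For large n, the divide-and-conquer algorithm (sort by x, recurse on halves, check the dividing strip) achieves O(n log n).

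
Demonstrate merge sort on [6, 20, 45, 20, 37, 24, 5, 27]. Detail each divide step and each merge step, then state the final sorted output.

Merge sort trace:

Split: [6, 20, 45, 20, 37, 24, 5, 27] -> [6, 20, 45, 20] and [37, 24, 5, 27]
  Split: [6, 20, 45, 20] -> [6, 20] and [45, 20]
    Split: [6, 20] -> [6] and [20]
    Merge: [6] + [20] -> [6, 20]
    Split: [45, 20] -> [45] and [20]
    Merge: [45] + [20] -> [20, 45]
  Merge: [6, 20] + [20, 45] -> [6, 20, 20, 45]
  Split: [37, 24, 5, 27] -> [37, 24] and [5, 27]
    Split: [37, 24] -> [37] and [24]
    Merge: [37] + [24] -> [24, 37]
    Split: [5, 27] -> [5] and [27]
    Merge: [5] + [27] -> [5, 27]
  Merge: [24, 37] + [5, 27] -> [5, 24, 27, 37]
Merge: [6, 20, 20, 45] + [5, 24, 27, 37] -> [5, 6, 20, 20, 24, 27, 37, 45]

Final sorted array: [5, 6, 20, 20, 24, 27, 37, 45]

The merge sort proceeds by recursively splitting the array and merging sorted halves.
After all merges, the sorted array is [5, 6, 20, 20, 24, 27, 37, 45].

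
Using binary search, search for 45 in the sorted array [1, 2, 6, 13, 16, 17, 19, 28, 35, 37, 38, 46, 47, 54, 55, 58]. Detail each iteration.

Binary search for 45 in [1, 2, 6, 13, 16, 17, 19, 28, 35, 37, 38, 46, 47, 54, 55, 58]:

lo=0, hi=15, mid=7, arr[mid]=28 -> 28 < 45, search right half
lo=8, hi=15, mid=11, arr[mid]=46 -> 46 > 45, search left half
lo=8, hi=10, mid=9, arr[mid]=37 -> 37 < 45, search right half
lo=10, hi=10, mid=10, arr[mid]=38 -> 38 < 45, search right half
lo=11 > hi=10, target 45 not found

Binary search determines that 45 is not in the array after 4 comparisons. The search space was exhausted without finding the target.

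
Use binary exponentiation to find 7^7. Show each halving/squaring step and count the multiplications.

Computing 7^7 by squaring (build up from 7^1; each line after the first costs one multiplication):

7^1 = 7
7^2 = (7^1)^2 = 7^2 = 49
7^3 = 7 * 7^2 = 7 * 49 = 343
7^6 = (7^3)^2 = 343^2 = 117649
7^7 = 7 * 7^6 = 7 * 117649 = 823543

Result: 823543
Multiplications needed: 4 (4 lines after 7^1)

7^7 = 823543. Using exponentiation by squaring, this requires 4 multiplications. The key idea: if the exponent is even, square the half-power; if odd, multiply by the base once.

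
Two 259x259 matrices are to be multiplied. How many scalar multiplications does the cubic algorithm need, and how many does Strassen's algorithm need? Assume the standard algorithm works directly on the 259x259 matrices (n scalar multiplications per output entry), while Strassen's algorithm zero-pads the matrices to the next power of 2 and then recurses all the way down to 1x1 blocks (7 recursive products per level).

Matrix multiplication for 259x259 matrices:

Strassen's algorithm requires power-of-2 dimensions. Pad 259x259 to 512x512 (next power of 2).

Standard algorithm: 259^3 = 17373979 multiplications
Strassen's algorithm: 7^(log2(512)) = 7^9 = 40353607 multiplications
Difference: 17373979 - 40353607 = -22979628 (Strassen uses MORE here due to padding overhead — for small or just-over-power-of-2 n, padding can outweigh the per-level savings)

Standard: 17373979 multiplications (259^3). Strassen: 40353607 multiplications (7^9, after padding to 512x512). Strassen reduces 8 recursive multiplications to 7 at each level.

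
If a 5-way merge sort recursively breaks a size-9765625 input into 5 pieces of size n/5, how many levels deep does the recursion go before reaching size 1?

For divide and conquer with division factor 5:

Problem sizes at each level:
Level 0: 9765625
Level 1: 1953125
Level 2: 390625
Level 3: 78125
Level 4: 15625
Level 5: 3125
Level 6: 625
Level 7: 125
Level 8: 25
Level 9: 5
Level 10: 1

The root is level 0 and the size-1 base case is level 10 (the tree spans levels 0 through 10, i.e. 11 levels counting the root), so the depth is the number of divisions: log_5(9765625) = 10

The recursion tree depth is log_5(9765625) = 10. At each level, the problem size is divided by 5, so it takes 10 divisions to reduce to a base case of size 1. The algorithm makes 5 recursive calls at each level.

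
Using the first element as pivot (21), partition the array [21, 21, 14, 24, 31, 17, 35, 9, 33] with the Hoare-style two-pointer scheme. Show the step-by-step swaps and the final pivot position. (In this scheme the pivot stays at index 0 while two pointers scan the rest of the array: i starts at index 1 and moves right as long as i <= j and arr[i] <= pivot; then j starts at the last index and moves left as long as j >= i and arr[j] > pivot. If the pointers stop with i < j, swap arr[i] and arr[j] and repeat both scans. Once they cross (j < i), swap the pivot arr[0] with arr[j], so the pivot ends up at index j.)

Hoare-style two-pointer partition with pivot = 21:

Initial array: [21, 21, 14, 24, 31, 17, 35, 9, 33]

Pointers start at i = 1, j = 8.
i stops at index 3 (arr[3]=24 > 21), j stops at index 7 (arr[7]=9 <= 21): swap arr[3] and arr[7], array becomes [21, 21, 14, 9, 31, 17, 35, 24, 33]
i stops at index 4 (arr[4]=31 > 21), j stops at index 5 (arr[5]=17 <= 21): swap arr[4] and arr[5], array becomes [21, 21, 14, 9, 17, 31, 35, 24, 33]
i ends at 5, j ends at 4: the pointers have crossed (j < i), so scanning stops.

Swap pivot arr[0] with arr[4] to place pivot at position 4: [17, 21, 14, 9, 21, 31, 35, 24, 33]
Pivot position: 4

After partitioning with pivot 21, the array becomes [17, 21, 14, 9, 21, 31, 35, 24, 33]. The pivot is placed at index 4. All elements to the left of the pivot are <= 21, and all elements to the right are > 21.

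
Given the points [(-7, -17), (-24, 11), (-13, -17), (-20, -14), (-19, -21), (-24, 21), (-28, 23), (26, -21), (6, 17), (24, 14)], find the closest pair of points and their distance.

Computing all pairwise distances among 10 points:

d((-7, -17), (-24, 11)) = 32.7567
d((-7, -17), (-13, -17)) = 6.0
d((-7, -17), (-20, -14)) = 13.3417
d((-7, -17), (-19, -21)) = 12.6491
d((-7, -17), (-24, 21)) = 41.6293
d((-7, -17), (-28, 23)) = 45.1774
d((-7, -17), (26, -21)) = 33.2415
d((-7, -17), (6, 17)) = 36.4005
d((-7, -17), (24, 14)) = 43.8406
d((-24, 11), (-13, -17)) = 30.0832
d((-24, 11), (-20, -14)) = 25.318
d((-24, 11), (-19, -21)) = 32.3883
d((-24, 11), (-24, 21)) = 10.0
d((-24, 11), (-28, 23)) = 12.6491
d((-24, 11), (26, -21)) = 59.3633
d((-24, 11), (6, 17)) = 30.5941
d((-24, 11), (24, 14)) = 48.0937
d((-13, -17), (-20, -14)) = 7.6158
d((-13, -17), (-19, -21)) = 7.2111
d((-13, -17), (-24, 21)) = 39.5601
d((-13, -17), (-28, 23)) = 42.72
d((-13, -17), (26, -21)) = 39.2046
d((-13, -17), (6, 17)) = 38.9487
d((-13, -17), (24, 14)) = 48.2701
d((-20, -14), (-19, -21)) = 7.0711
d((-20, -14), (-24, 21)) = 35.2278
d((-20, -14), (-28, 23)) = 37.855
d((-20, -14), (26, -21)) = 46.5296
d((-20, -14), (6, 17)) = 40.4599
d((-20, -14), (24, 14)) = 52.1536
d((-19, -21), (-24, 21)) = 42.2966
d((-19, -21), (-28, 23)) = 44.911
d((-19, -21), (26, -21)) = 45.0
d((-19, -21), (6, 17)) = 45.4863
d((-19, -21), (24, 14)) = 55.4437
d((-24, 21), (-28, 23)) = 4.4721 <-- minimum
d((-24, 21), (26, -21)) = 65.2993
d((-24, 21), (6, 17)) = 30.2655
d((-24, 21), (24, 14)) = 48.5077
d((-28, 23), (26, -21)) = 69.6563
d((-28, 23), (6, 17)) = 34.5254
d((-28, 23), (24, 14)) = 52.7731
d((26, -21), (6, 17)) = 42.9418
d((26, -21), (24, 14)) = 35.0571
d((6, 17), (24, 14)) = 18.2483

Closest pair: (-24, 21) and (-28, 23) with distance 4.4721

The closest pair is (-24, 21) and (-28, 23) with Euclidean distance 4.4721. For 10 points, brute-force pairwise comparison is shown above. For large n, the divide-and-conquer algorithm (sort by x, recurse on halves, check the dividing strip) achieves O(n log n).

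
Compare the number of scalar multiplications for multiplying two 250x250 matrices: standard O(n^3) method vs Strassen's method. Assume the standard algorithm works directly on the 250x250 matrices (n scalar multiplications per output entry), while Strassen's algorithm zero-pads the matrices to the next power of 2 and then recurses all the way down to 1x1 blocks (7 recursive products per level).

Matrix multiplication for 250x250 matrices:

Strassen's algorithm requires power-of-2 dimensions. Pad 250x250 to 256x256 (next power of 2).

Standard algorithm: 250^3 = 15625000 multiplications
Strassen's algorithm: 7^(log2(256)) = 7^8 = 5764801 multiplications
Savings: 15625000 - 5764801 = 9860199 multiplications

Standard: 15625000 multiplications (250^3). Strassen: 5764801 multiplications (7^8, after padding to 256x256). Strassen reduces 8 recursive multiplications to 7 at each level.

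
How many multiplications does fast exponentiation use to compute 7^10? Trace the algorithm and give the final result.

Computing 7^10 by squaring (build up from 7^1; each line after the first costs one multiplication):

7^1 = 7
7^2 = (7^1)^2 = 7^2 = 49
7^4 = (7^2)^2 = 49^2 = 2401
7^5 = 7 * 7^4 = 7 * 2401 = 16807
7^10 = (7^5)^2 = 16807^2 = 282475249

Result: 282475249
Multiplications needed: 4 (4 lines after 7^1)

7^10 = 282475249. Using exponentiation by squaring, this requires 4 multiplications. The key idea: if the exponent is even, square the half-power; if odd, multiply by the base once.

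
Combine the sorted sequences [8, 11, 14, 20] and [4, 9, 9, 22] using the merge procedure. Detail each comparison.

Merging process:

Compare 8 vs 4: take 4 from right. Merged: [4]
Compare 8 vs 9: take 8 from left. Merged: [4, 8]
Compare 11 vs 9: take 9 from right. Merged: [4, 8, 9]
Compare 11 vs 9: take 9 from right. Merged: [4, 8, 9, 9]
Compare 11 vs 22: take 11 from left. Merged: [4, 8, 9, 9, 11]
Compare 14 vs 22: take 14 from left. Merged: [4, 8, 9, 9, 11, 14]
Compare 20 vs 22: take 20 from left. Merged: [4, 8, 9, 9, 11, 14, 20]
Append remaining from right: [22]. Merged: [4, 8, 9, 9, 11, 14, 20, 22]

Final merged array: [4, 8, 9, 9, 11, 14, 20, 22]
Total comparisons: 7

The merged array is [4, 8, 9, 9, 11, 14, 20, 22], requiring 7 comparisons. The merge step runs in O(n) time where n is the total number of elements.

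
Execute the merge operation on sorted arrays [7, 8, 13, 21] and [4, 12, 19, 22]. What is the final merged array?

Merging process:

Compare 7 vs 4: take 4 from right. Merged: [4]
Compare 7 vs 12: take 7 from left. Merged: [4, 7]
Compare 8 vs 12: take 8 from left. Merged: [4, 7, 8]
Compare 13 vs 12: take 12 from right. Merged: [4, 7, 8, 12]
Compare 13 vs 19: take 13 from left. Merged: [4, 7, 8, 12, 13]
Compare 21 vs 19: take 19 from right. Merged: [4, 7, 8, 12, 13, 19]
Compare 21 vs 22: take 21 from left. Merged: [4, 7, 8, 12, 13, 19, 21]
Append remaining from right: [22]. Merged: [4, 7, 8, 12, 13, 19, 21, 22]

Final merged array: [4, 7, 8, 12, 13, 19, 21, 22]
Total comparisons: 7

The merged array is [4, 7, 8, 12, 13, 19, 21, 22], requiring 7 comparisons. The merge step runs in O(n) time where n is the total number of elements.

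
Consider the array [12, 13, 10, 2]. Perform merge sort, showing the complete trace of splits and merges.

Merge sort trace:

Split: [12, 13, 10, 2] -> [12, 13] and [10, 2]
  Split: [12, 13] -> [12] and [13]
  Merge: [12] + [13] -> [12, 13]
  Split: [10, 2] -> [10] and [2]
  Merge: [10] + [2] -> [2, 10]
Merge: [12, 13] + [2, 10] -> [2, 10, 12, 13]

Final sorted array: [2, 10, 12, 13]

The merge sort proceeds by recursively splitting the array and merging sorted halves.
After all merges, the sorted array is [2, 10, 12, 13].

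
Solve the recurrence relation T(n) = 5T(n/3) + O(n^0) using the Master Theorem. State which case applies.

Master Theorem for T(n) = 5T(n/3) + O(n^0):

a = 5, b = 3, c = 0
log_b(a) = log_3(5) = 1.4650

Case 1: c = 0 < log_3(5) = 1.4650
T(n) = O(n^(log_3 5))

For T(n) = 5T(n/3) + O(n^0): log_3(5) = 1.4650. This is Case 1 of the Master Theorem (c < log_b(a), work dominated by leaves), giving O(n^(log_3 5)).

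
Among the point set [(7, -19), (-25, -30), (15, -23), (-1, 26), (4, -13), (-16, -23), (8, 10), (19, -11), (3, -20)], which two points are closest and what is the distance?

Computing all pairwise distances among 9 points:

d((7, -19), (-25, -30)) = 33.8378
d((7, -19), (15, -23)) = 8.9443
d((7, -19), (-1, 26)) = 45.7056
d((7, -19), (4, -13)) = 6.7082
d((7, -19), (-16, -23)) = 23.3452
d((7, -19), (8, 10)) = 29.0172
d((7, -19), (19, -11)) = 14.4222
d((7, -19), (3, -20)) = 4.1231 <-- minimum
d((-25, -30), (15, -23)) = 40.6079
d((-25, -30), (-1, 26)) = 60.9262
d((-25, -30), (4, -13)) = 33.6155
d((-25, -30), (-16, -23)) = 11.4018
d((-25, -30), (8, 10)) = 51.8556
d((-25, -30), (19, -11)) = 47.927
d((-25, -30), (3, -20)) = 29.7321
d((15, -23), (-1, 26)) = 51.5461
d((15, -23), (4, -13)) = 14.8661
d((15, -23), (-16, -23)) = 31.0
d((15, -23), (8, 10)) = 33.7343
d((15, -23), (19, -11)) = 12.6491
d((15, -23), (3, -20)) = 12.3693
d((-1, 26), (4, -13)) = 39.3192
d((-1, 26), (-16, -23)) = 51.2445
d((-1, 26), (8, 10)) = 18.3576
d((-1, 26), (19, -11)) = 42.0595
d((-1, 26), (3, -20)) = 46.1736
d((4, -13), (-16, -23)) = 22.3607
d((4, -13), (8, 10)) = 23.3452
d((4, -13), (19, -11)) = 15.1327
d((4, -13), (3, -20)) = 7.0711
d((-16, -23), (8, 10)) = 40.8044
d((-16, -23), (19, -11)) = 37.0
d((-16, -23), (3, -20)) = 19.2354
d((8, 10), (19, -11)) = 23.7065
d((8, 10), (3, -20)) = 30.4138
d((19, -11), (3, -20)) = 18.3576

Closest pair: (7, -19) and (3, -20) with distance 4.1231

The closest pair is (7, -19) and (3, -20) with Euclidean distance 4.1231. For 9 points, brute-force pairwise comparison is shown above. For large n, the divide-and-conquer algorithm (sort by x, recurse on halves, check the dividing strip) achieves O(n log n).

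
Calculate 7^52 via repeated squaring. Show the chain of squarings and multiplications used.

Computing 7^52 by squaring (build up from 7^1; each line after the first costs one multiplication):

7^1 = 7
7^2 = (7^1)^2 = 7^2 = 49
7^3 = 7 * 7^2 = 7 * 49 = 343
7^6 = (7^3)^2 = 343^2 = 117649
7^12 = (7^6)^2 = 117649^2 = 13841287201
7^13 = 7 * 7^12 = 7 * 13841287201 = 96889010407
7^26 = (7^13)^2 = 96889010407^2 = 9387480337647754305649
7^52 = (7^26)^2 = 9387480337647754305649^2 = 88124787089723195184393736687912818113311201

Result: 88124787089723195184393736687912818113311201
Multiplications needed: 7 (7 lines after 7^1)

7^52 = 88124787089723195184393736687912818113311201. Using exponentiation by squaring, this requires 7 multiplications. The key idea: if the exponent is even, square the half-power; if odd, multiply by the base once.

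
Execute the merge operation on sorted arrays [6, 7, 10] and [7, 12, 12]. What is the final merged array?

Merging process:

Compare 6 vs 7: take 6 from left. Merged: [6]
Compare 7 vs 7: take 7 from left. Merged: [6, 7]
Compare 10 vs 7: take 7 from right. Merged: [6, 7, 7]
Compare 10 vs 12: take 10 from left. Merged: [6, 7, 7, 10]
Append remaining from right: [12, 12]. Merged: [6, 7, 7, 10, 12, 12]

Final merged array: [6, 7, 7, 10, 12, 12]
Total comparisons: 4

The merged array is [6, 7, 7, 10, 12, 12], requiring 4 comparisons. The merge step runs in O(n) time where n is the total number of elements.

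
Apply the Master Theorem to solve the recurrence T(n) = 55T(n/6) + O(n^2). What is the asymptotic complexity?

Master Theorem for T(n) = 55T(n/6) + O(n^2):

a = 55, b = 6, c = 2
log_b(a) = log_6(55) = 2.2365

Case 1: c = 2 < log_6(55) = 2.2365
T(n) = O(n^(log_6 55))

For T(n) = 55T(n/6) + O(n^2): log_6(55) = 2.2365. This is Case 1 of the Master Theorem (c < log_b(a), work dominated by leaves), giving O(n^(log_6 55)).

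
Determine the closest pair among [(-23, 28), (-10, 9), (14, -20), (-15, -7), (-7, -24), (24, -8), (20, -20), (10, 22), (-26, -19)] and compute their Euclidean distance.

Computing all pairwise distances among 9 points:

d((-23, 28), (-10, 9)) = 23.0217
d((-23, 28), (14, -20)) = 60.6053
d((-23, 28), (-15, -7)) = 35.9026
d((-23, 28), (-7, -24)) = 54.4059
d((-23, 28), (24, -8)) = 59.203
d((-23, 28), (20, -20)) = 64.4438
d((-23, 28), (10, 22)) = 33.541
d((-23, 28), (-26, -19)) = 47.0956
d((-10, 9), (14, -20)) = 37.6431
d((-10, 9), (-15, -7)) = 16.7631
d((-10, 9), (-7, -24)) = 33.1361
d((-10, 9), (24, -8)) = 38.0132
d((-10, 9), (20, -20)) = 41.7253
d((-10, 9), (10, 22)) = 23.8537
d((-10, 9), (-26, -19)) = 32.249
d((14, -20), (-15, -7)) = 31.7805
d((14, -20), (-7, -24)) = 21.3776
d((14, -20), (24, -8)) = 15.6205
d((14, -20), (20, -20)) = 6.0 <-- minimum
d((14, -20), (10, 22)) = 42.19
d((14, -20), (-26, -19)) = 40.0125
d((-15, -7), (-7, -24)) = 18.7883
d((-15, -7), (24, -8)) = 39.0128
d((-15, -7), (20, -20)) = 37.3363
d((-15, -7), (10, 22)) = 38.2884
d((-15, -7), (-26, -19)) = 16.2788
d((-7, -24), (24, -8)) = 34.8855
d((-7, -24), (20, -20)) = 27.2947
d((-7, -24), (10, 22)) = 49.0408
d((-7, -24), (-26, -19)) = 19.6469
d((24, -8), (20, -20)) = 12.6491
d((24, -8), (10, 22)) = 33.1059
d((24, -8), (-26, -19)) = 51.1957
d((20, -20), (10, 22)) = 43.1741
d((20, -20), (-26, -19)) = 46.0109
d((10, 22), (-26, -19)) = 54.5619

Closest pair: (14, -20) and (20, -20) with distance 6.0

The closest pair is (14, -20) and (20, -20) with Euclidean distance 6.0. For 9 points, brute-force pairwise comparison is shown above. For large n, the divide-and-conquer algorithm (sort by x, recurse on halves, check the dividing strip) achieves O(n log n).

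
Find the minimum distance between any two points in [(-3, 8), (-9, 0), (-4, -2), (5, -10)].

Computing all pairwise distances among 4 points:

d((-3, 8), (-9, 0)) = 10.0
d((-3, 8), (-4, -2)) = 10.0499
d((-3, 8), (5, -10)) = 19.6977
d((-9, 0), (-4, -2)) = 5.3852 <-- minimum
d((-9, 0), (5, -10)) = 17.2047
d((-4, -2), (5, -10)) = 12.0416

Closest pair: (-9, 0) and (-4, -2) with distance 5.3852

The closest pair is (-9, 0) and (-4, -2) with Euclidean distance 5.3852. For 4 points, brute-force pairwise comparison is shown above. For large n, the divide-and-conquer algorithm (sort by x, recurse on halves, check the dividing strip) achieves O(n log n).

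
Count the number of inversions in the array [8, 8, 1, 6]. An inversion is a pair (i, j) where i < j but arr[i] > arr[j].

Finding inversions in [8, 8, 1, 6]:

(0, 2): arr[0]=8 > arr[2]=1
(0, 3): arr[0]=8 > arr[3]=6
(1, 2): arr[1]=8 > arr[2]=1
(1, 3): arr[1]=8 > arr[3]=6

Total inversions: 4

The array has 4 inversion(s): (0,2), (0,3), (1,2), (1,3). Each pair (i,j) satisfies i < j and arr[i] > arr[j].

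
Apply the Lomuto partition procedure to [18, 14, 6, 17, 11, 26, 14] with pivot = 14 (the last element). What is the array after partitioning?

Lomuto partition with pivot = 14:

Initial array: [18, 14, 6, 17, 11, 26, 14]

arr[0]=18 > 14: no swap
arr[1]=14 <= 14: swap with position 0, array becomes [14, 18, 6, 17, 11, 26, 14]
arr[2]=6 <= 14: swap with position 1, array becomes [14, 6, 18, 17, 11, 26, 14]
arr[3]=17 > 14: no swap
arr[4]=11 <= 14: swap with position 2, array becomes [14, 6, 11, 17, 18, 26, 14]
arr[5]=26 > 14: no swap

Place pivot at position 3: [14, 6, 11, 14, 18, 26, 17]
Pivot position: 3

After partitioning with pivot 14, the array becomes [14, 6, 11, 14, 18, 26, 17]. The pivot is placed at index 3. All elements to the left of the pivot are <= 14, and all elements to the right are > 14.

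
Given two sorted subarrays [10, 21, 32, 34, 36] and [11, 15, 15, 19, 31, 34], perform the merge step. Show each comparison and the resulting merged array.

Merging process:

Compare 10 vs 11: take 10 from left. Merged: [10]
Compare 21 vs 11: take 11 from right. Merged: [10, 11]
Compare 21 vs 15: take 15 from right. Merged: [10, 11, 15]
Compare 21 vs 15: take 15 from right. Merged: [10, 11, 15, 15]
Compare 21 vs 19: take 19 from right. Merged: [10, 11, 15, 15, 19]
Compare 21 vs 31: take 21 from left. Merged: [10, 11, 15, 15, 19, 21]
Compare 32 vs 31: take 31 from right. Merged: [10, 11, 15, 15, 19, 21, 31]
Compare 32 vs 34: take 32 from left. Merged: [10, 11, 15, 15, 19, 21, 31, 32]
Compare 34 vs 34: take 34 from left. Merged: [10, 11, 15, 15, 19, 21, 31, 32, 34]
Compare 36 vs 34: take 34 from right. Merged: [10, 11, 15, 15, 19, 21, 31, 32, 34, 34]
Append remaining from left: [36]. Merged: [10, 11, 15, 15, 19, 21, 31, 32, 34, 34, 36]

Final merged array: [10, 11, 15, 15, 19, 21, 31, 32, 34, 34, 36]
Total comparisons: 10

The merged array is [10, 11, 15, 15, 19, 21, 31, 32, 34, 34, 36], requiring 10 comparisons. The merge step runs in O(n) time where n is the total number of elements.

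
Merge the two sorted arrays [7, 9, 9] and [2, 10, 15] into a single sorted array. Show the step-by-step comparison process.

Merging process:

Compare 7 vs 2: take 2 from right. Merged: [2]
Compare 7 vs 10: take 7 from left. Merged: [2, 7]
Compare 9 vs 10: take 9 from left. Merged: [2, 7, 9]
Compare 9 vs 10: take 9 from left. Merged: [2, 7, 9, 9]
Append remaining from right: [10, 15]. Merged: [2, 7, 9, 9, 10, 15]

Final merged array: [2, 7, 9, 9, 10, 15]
Total comparisons: 4

The merged array is [2, 7, 9, 9, 10, 15], requiring 4 comparisons. The merge step runs in O(n) time where n is the total number of elements.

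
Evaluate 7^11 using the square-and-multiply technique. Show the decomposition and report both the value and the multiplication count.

Computing 7^11 by squaring (build up from 7^1; each line after the first costs one multiplication):

7^1 = 7
7^2 = (7^1)^2 = 7^2 = 49
7^4 = (7^2)^2 = 49^2 = 2401
7^5 = 7 * 7^4 = 7 * 2401 = 16807
7^10 = (7^5)^2 = 16807^2 = 282475249
7^11 = 7 * 7^10 = 7 * 282475249 = 1977326743

Result: 1977326743
Multiplications needed: 5 (5 lines after 7^1)

7^11 = 1977326743. Using exponentiation by squaring, this requires 5 multiplications. The key idea: if the exponent is even, square the half-power; if odd, multiply by the base once.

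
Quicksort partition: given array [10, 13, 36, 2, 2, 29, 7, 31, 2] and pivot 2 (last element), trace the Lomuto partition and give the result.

Lomuto partition with pivot = 2:

Initial array: [10, 13, 36, 2, 2, 29, 7, 31, 2]

arr[0]=10 > 2: no swap
arr[1]=13 > 2: no swap
arr[2]=36 > 2: no swap
arr[3]=2 <= 2: swap with position 0, array becomes [2, 13, 36, 10, 2, 29, 7, 31, 2]
arr[4]=2 <= 2: swap with position 1, array becomes [2, 2, 36, 10, 13, 29, 7, 31, 2]
arr[5]=29 > 2: no swap
arr[6]=7 > 2: no swap
arr[7]=31 > 2: no swap

Place pivot at position 2: [2, 2, 2, 10, 13, 29, 7, 31, 36]
Pivot position: 2

After partitioning with pivot 2, the array becomes [2, 2, 2, 10, 13, 29, 7, 31, 36]. The pivot is placed at index 2. All elements to the left of the pivot are <= 2, and all elements to the right are > 2.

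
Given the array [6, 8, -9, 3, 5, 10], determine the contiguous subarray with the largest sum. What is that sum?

Using Kadane's algorithm on [6, 8, -9, 3, 5, 10]:

Scanning through the array:
Position 1 (value 8): max_ending_here = 14, max_so_far = 14
Position 2 (value -9): max_ending_here = 5, max_so_far = 14
Position 3 (value 3): max_ending_here = 8, max_so_far = 14
Position 4 (value 5): max_ending_here = 13, max_so_far = 14
Position 5 (value 10): max_ending_here = 23, max_so_far = 23

Maximum subarray: [6, 8, -9, 3, 5, 10]
Maximum sum: 23

The maximum subarray is [6, 8, -9, 3, 5, 10] with sum 23. This subarray runs from index 0 to index 5.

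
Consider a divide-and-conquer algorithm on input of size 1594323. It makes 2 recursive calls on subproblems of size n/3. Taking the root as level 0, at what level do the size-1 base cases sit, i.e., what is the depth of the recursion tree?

For divide and conquer with division factor 3:

Problem sizes at each level:
Level 0: 1594323
Level 1: 531441
Level 2: 177147
Level 3: 59049
Level 4: 19683
Level 5: 6561
Level 6: 2187
Level 7: 729
Level 8: 243
Level 9: 81
Level 10: 27
Level 11: 9
Level 12: 3
Level 13: 1

The root is level 0 and the size-1 base case is level 13 (the tree spans levels 0 through 13, i.e. 14 levels counting the root), so the depth is the number of divisions: log_3(1594323) = 13

The recursion tree depth is log_3(1594323) = 13. At each level, the problem size is divided by 3, so it takes 13 divisions to reduce to a base case of size 1. The algorithm makes 2 recursive calls at each level.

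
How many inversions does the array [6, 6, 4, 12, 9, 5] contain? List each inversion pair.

Finding inversions in [6, 6, 4, 12, 9, 5]:

(0, 2): arr[0]=6 > arr[2]=4
(0, 5): arr[0]=6 > arr[5]=5
(1, 2): arr[1]=6 > arr[2]=4
(1, 5): arr[1]=6 > arr[5]=5
(3, 4): arr[3]=12 > arr[4]=9
(3, 5): arr[3]=12 > arr[5]=5
(4, 5): arr[4]=9 > arr[5]=5

Total inversions: 7

The array has 7 inversion(s): (0,2), (0,5), (1,2), (1,5), (3,4), (3,5), (4,5). Each pair (i,j) satisfies i < j and arr[i] > arr[j].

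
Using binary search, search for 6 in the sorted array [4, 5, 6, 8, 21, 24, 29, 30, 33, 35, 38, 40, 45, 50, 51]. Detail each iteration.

Binary search for 6 in [4, 5, 6, 8, 21, 24, 29, 30, 33, 35, 38, 40, 45, 50, 51]:

lo=0, hi=14, mid=7, arr[mid]=30 -> 30 > 6, search left half
lo=0, hi=6, mid=3, arr[mid]=8 -> 8 > 6, search left half
lo=0, hi=2, mid=1, arr[mid]=5 -> 5 < 6, search right half
lo=2, hi=2, mid=2, arr[mid]=6 -> Found target at index 2!

Binary search finds 6 at index 2 after 4 comparisons. The search repeatedly halves the search space by comparing with the middle element.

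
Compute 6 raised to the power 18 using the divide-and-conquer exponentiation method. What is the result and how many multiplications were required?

Computing 6^18 by squaring (build up from 6^1; each line after the first costs one multiplication):

6^1 = 6
6^2 = (6^1)^2 = 6^2 = 36
6^4 = (6^2)^2 = 36^2 = 1296
6^8 = (6^4)^2 = 1296^2 = 1679616
6^9 = 6 * 6^8 = 6 * 1679616 = 10077696
6^18 = (6^9)^2 = 10077696^2 = 101559956668416

Result: 101559956668416
Multiplications needed: 5 (5 lines after 6^1)

6^18 = 101559956668416. Using exponentiation by squaring, this requires 5 multiplications. The key idea: if the exponent is even, square the half-power; if odd, multiply by the base once.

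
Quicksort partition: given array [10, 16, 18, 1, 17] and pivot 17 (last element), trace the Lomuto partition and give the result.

Lomuto partition with pivot = 17:

Initial array: [10, 16, 18, 1, 17]

arr[0]=10 <= 17: swap with position 0, array becomes [10, 16, 18, 1, 17]
arr[1]=16 <= 17: swap with position 1, array becomes [10, 16, 18, 1, 17]
arr[2]=18 > 17: no swap
arr[3]=1 <= 17: swap with position 2, array becomes [10, 16, 1, 18, 17]

Place pivot at position 3: [10, 16, 1, 17, 18]
Pivot position: 3

After partitioning with pivot 17, the array becomes [10, 16, 1, 17, 18]. The pivot is placed at index 3. All elements to the left of the pivot are <= 17, and all elements to the right are > 17.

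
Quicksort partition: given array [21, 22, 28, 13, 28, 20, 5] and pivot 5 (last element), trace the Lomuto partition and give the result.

Lomuto partition with pivot = 5:

Initial array: [21, 22, 28, 13, 28, 20, 5]

arr[0]=21 > 5: no swap
arr[1]=22 > 5: no swap
arr[2]=28 > 5: no swap
arr[3]=13 > 5: no swap
arr[4]=28 > 5: no swap
arr[5]=20 > 5: no swap

Place pivot at position 0: [5, 22, 28, 13, 28, 20, 21]
Pivot position: 0

After partitioning with pivot 5, the array becomes [5, 22, 28, 13, 28, 20, 21]. The pivot is placed at index 0. All elements to the left of the pivot are <= 5, and all elements to the right are > 5.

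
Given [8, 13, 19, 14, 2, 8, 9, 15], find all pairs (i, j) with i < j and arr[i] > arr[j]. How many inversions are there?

Finding inversions in [8, 13, 19, 14, 2, 8, 9, 15]:

(0, 4): arr[0]=8 > arr[4]=2
(1, 4): arr[1]=13 > arr[4]=2
(1, 5): arr[1]=13 > arr[5]=8
(1, 6): arr[1]=13 > arr[6]=9
(2, 3): arr[2]=19 > arr[3]=14
(2, 4): arr[2]=19 > arr[4]=2
(2, 5): arr[2]=19 > arr[5]=8
(2, 6): arr[2]=19 > arr[6]=9
(2, 7): arr[2]=19 > arr[7]=15
(3, 4): arr[3]=14 > arr[4]=2
(3, 5): arr[3]=14 > arr[5]=8
(3, 6): arr[3]=14 > arr[6]=9

Total inversions: 12

The array has 12 inversion(s): (0,4), (1,4), (1,5), (1,6), (2,3), (2,4), (2,5), (2,6), (2,7), (3,4), (3,5), (3,6). Each pair (i,j) satisfies i < j and arr[i] > arr[j].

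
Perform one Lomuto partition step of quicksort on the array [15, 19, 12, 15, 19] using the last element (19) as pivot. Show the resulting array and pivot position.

Lomuto partition with pivot = 19:

Initial array: [15, 19, 12, 15, 19]

arr[0]=15 <= 19: swap with position 0, array becomes [15, 19, 12, 15, 19]
arr[1]=19 <= 19: swap with position 1, array becomes [15, 19, 12, 15, 19]
arr[2]=12 <= 19: swap with position 2, array becomes [15, 19, 12, 15, 19]
arr[3]=15 <= 19: swap with position 3, array becomes [15, 19, 12, 15, 19]

Place pivot at position 4: [15, 19, 12, 15, 19]
Pivot position: 4

After partitioning with pivot 19, the array becomes [15, 19, 12, 15, 19]. The pivot is placed at index 4. All elements to the left of the pivot are <= 19, and all elements to the right are > 19.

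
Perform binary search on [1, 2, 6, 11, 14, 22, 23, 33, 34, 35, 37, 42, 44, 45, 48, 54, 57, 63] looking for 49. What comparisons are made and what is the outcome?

Binary search for 49 in [1, 2, 6, 11, 14, 22, 23, 33, 34, 35, 37, 42, 44, 45, 48, 54, 57, 63]:

lo=0, hi=17, mid=8, arr[mid]=34 -> 34 < 49, search right half
lo=9, hi=17, mid=13, arr[mid]=45 -> 45 < 49, search right half
lo=14, hi=17, mid=15, arr[mid]=54 -> 54 > 49, search left half
lo=14, hi=14, mid=14, arr[mid]=48 -> 48 < 49, search right half
lo=15 > hi=14, target 49 not found

Binary search determines that 49 is not in the array after 4 comparisons. The search space was exhausted without finding the target.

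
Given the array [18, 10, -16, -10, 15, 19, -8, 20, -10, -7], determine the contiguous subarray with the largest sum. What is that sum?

Using Kadane's algorithm on [18, 10, -16, -10, 15, 19, -8, 20, -10, -7]:

Scanning through the array:
Position 1 (value 10): max_ending_here = 28, max_so_far = 28
Position 2 (value -16): max_ending_here = 12, max_so_far = 28
Position 3 (value -10): max_ending_here = 2, max_so_far = 28
Position 4 (value 15): max_ending_here = 17, max_so_far = 28
Position 5 (value 19): max_ending_here = 36, max_so_far = 36
Position 6 (value -8): max_ending_here = 28, max_so_far = 36
Position 7 (value 20): max_ending_here = 48, max_so_far = 48
Position 8 (value -10): max_ending_here = 38, max_so_far = 48
Position 9 (value -7): max_ending_here = 31, max_so_far = 48

Maximum subarray: [18, 10, -16, -10, 15, 19, -8, 20]
Maximum sum: 48

The maximum subarray is [18, 10, -16, -10, 15, 19, -8, 20] with sum 48. This subarray runs from index 0 to index 7.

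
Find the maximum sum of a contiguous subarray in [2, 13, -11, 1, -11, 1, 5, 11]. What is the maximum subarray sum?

Using Kadane's algorithm on [2, 13, -11, 1, -11, 1, 5, 11]:

Scanning through the array:
Position 1 (value 13): max_ending_here = 15, max_so_far = 15
Position 2 (value -11): max_ending_here = 4, max_so_far = 15
Position 3 (value 1): max_ending_here = 5, max_so_far = 15
Position 4 (value -11): max_ending_here = -6, max_so_far = 15
Position 5 (value 1): max_ending_here = 1, max_so_far = 15
Position 6 (value 5): max_ending_here = 6, max_so_far = 15
Position 7 (value 11): max_ending_here = 17, max_so_far = 17

Maximum subarray: [1, 5, 11]
Maximum sum: 17

The maximum subarray is [1, 5, 11] with sum 17. This subarray runs from index 5 to index 7.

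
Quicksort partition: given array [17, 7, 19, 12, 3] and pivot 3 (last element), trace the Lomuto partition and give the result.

Lomuto partition with pivot = 3:

Initial array: [17, 7, 19, 12, 3]

arr[0]=17 > 3: no swap
arr[1]=7 > 3: no swap
arr[2]=19 > 3: no swap
arr[3]=12 > 3: no swap

Place pivot at position 0: [3, 7, 19, 12, 17]
Pivot position: 0

After partitioning with pivot 3, the array becomes [3, 7, 19, 12, 17]. The pivot is placed at index 0. All elements to the left of the pivot are <= 3, and all elements to the right are > 3.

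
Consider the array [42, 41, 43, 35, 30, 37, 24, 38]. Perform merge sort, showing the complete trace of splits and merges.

Merge sort trace:

Split: [42, 41, 43, 35, 30, 37, 24, 38] -> [42, 41, 43, 35] and [30, 37, 24, 38]
  Split: [42, 41, 43, 35] -> [42, 41] and [43, 35]
    Split: [42, 41] -> [42] and [41]
    Merge: [42] + [41] -> [41, 42]
    Split: [43, 35] -> [43] and [35]
    Merge: [43] + [35] -> [35, 43]
  Merge: [41, 42] + [35, 43] -> [35, 41, 42, 43]
  Split: [30, 37, 24, 38] -> [30, 37] and [24, 38]
    Split: [30, 37] -> [30] and [37]
    Merge: [30] + [37] -> [30, 37]
    Split: [24, 38] -> [24] and [38]
    Merge: [24] + [38] -> [24, 38]
  Merge: [30, 37] + [24, 38] -> [24, 30, 37, 38]
Merge: [35, 41, 42, 43] + [24, 30, 37, 38] -> [24, 30, 35, 37, 38, 41, 42, 43]

Final sorted array: [24, 30, 35, 37, 38, 41, 42, 43]

The merge sort proceeds by recursively splitting the array and merging sorted halves.
After all merges, the sorted array is [24, 30, 35, 37, 38, 41, 42, 43].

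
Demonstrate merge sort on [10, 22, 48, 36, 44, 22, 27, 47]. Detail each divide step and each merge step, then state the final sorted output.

Merge sort trace:

Split: [10, 22, 48, 36, 44, 22, 27, 47] -> [10, 22, 48, 36] and [44, 22, 27, 47]
  Split: [10, 22, 48, 36] -> [10, 22] and [48, 36]
    Split: [10, 22] -> [10] and [22]
    Merge: [10] + [22] -> [10, 22]
    Split: [48, 36] -> [48] and [36]
    Merge: [48] + [36] -> [36, 48]
  Merge: [10, 22] + [36, 48] -> [10, 22, 36, 48]
  Split: [44, 22, 27, 47] -> [44, 22] and [27, 47]
    Split: [44, 22] -> [44] and [22]
    Merge: [44] + [22] -> [22, 44]
    Split: [27, 47] -> [27] and [47]
    Merge: [27] + [47] -> [27, 47]
  Merge: [22, 44] + [27, 47] -> [22, 27, 44, 47]
Merge: [10, 22, 36, 48] + [22, 27, 44, 47] -> [10, 22, 22, 27, 36, 44, 47, 48]

Final sorted array: [10, 22, 22, 27, 36, 44, 47, 48]

The merge sort proceeds by recursively splitting the array and merging sorted halves.
After all merges, the sorted array is [10, 22, 22, 27, 36, 44, 47, 48].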